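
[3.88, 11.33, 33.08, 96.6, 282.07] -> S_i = 3.88*2.92^i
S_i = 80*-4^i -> [80, -320, 1280, -5120, 20480]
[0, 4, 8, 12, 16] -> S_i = 0 + 4*i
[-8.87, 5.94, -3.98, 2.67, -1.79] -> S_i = -8.87*(-0.67)^i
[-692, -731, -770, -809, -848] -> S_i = -692 + -39*i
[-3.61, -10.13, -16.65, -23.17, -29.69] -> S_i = -3.61 + -6.52*i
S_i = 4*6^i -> [4, 24, 144, 864, 5184]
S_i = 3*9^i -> [3, 27, 243, 2187, 19683]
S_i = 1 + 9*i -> [1, 10, 19, 28, 37]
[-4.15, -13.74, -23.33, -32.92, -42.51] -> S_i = -4.15 + -9.59*i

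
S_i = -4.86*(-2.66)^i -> [-4.86, 12.93, -34.39, 91.47, -243.31]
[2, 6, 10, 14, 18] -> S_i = 2 + 4*i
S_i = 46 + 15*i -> [46, 61, 76, 91, 106]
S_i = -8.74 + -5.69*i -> [-8.74, -14.43, -20.12, -25.81, -31.5]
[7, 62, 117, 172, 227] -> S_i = 7 + 55*i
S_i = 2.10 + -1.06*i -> [2.1, 1.04, -0.02, -1.08, -2.14]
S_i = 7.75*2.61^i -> [7.75, 20.23, 52.79, 137.79, 359.64]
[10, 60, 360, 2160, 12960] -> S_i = 10*6^i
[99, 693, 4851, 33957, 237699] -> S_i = 99*7^i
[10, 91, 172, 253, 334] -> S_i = 10 + 81*i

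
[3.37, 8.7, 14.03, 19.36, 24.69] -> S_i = 3.37 + 5.33*i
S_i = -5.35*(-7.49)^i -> [-5.35, 40.07, -300.14, 2248.02, -16837.63]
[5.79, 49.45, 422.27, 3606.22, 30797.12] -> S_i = 5.79*8.54^i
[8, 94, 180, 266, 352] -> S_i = 8 + 86*i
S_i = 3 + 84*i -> [3, 87, 171, 255, 339]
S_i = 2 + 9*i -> [2, 11, 20, 29, 38]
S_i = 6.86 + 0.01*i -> [6.86, 6.87, 6.88, 6.89, 6.9]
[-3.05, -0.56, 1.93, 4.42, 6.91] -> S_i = -3.05 + 2.49*i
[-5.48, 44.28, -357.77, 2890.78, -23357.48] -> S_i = -5.48*(-8.08)^i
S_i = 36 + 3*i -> [36, 39, 42, 45, 48]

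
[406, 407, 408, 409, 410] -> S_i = 406 + 1*i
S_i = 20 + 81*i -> [20, 101, 182, 263, 344]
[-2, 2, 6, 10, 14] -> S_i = -2 + 4*i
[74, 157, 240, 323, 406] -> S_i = 74 + 83*i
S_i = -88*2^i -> [-88, -176, -352, -704, -1408]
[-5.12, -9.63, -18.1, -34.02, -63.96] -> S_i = -5.12*1.88^i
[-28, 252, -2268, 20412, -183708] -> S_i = -28*-9^i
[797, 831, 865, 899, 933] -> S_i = 797 + 34*i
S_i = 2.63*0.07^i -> [2.63, 0.18, 0.01, 0.0, 0.0]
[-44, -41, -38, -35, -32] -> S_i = -44 + 3*i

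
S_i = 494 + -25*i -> [494, 469, 444, 419, 394]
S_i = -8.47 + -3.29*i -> [-8.47, -11.76, -15.05, -18.34, -21.63]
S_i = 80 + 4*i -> [80, 84, 88, 92, 96]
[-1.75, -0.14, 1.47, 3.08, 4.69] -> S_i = -1.75 + 1.61*i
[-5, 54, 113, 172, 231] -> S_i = -5 + 59*i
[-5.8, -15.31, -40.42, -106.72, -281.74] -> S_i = -5.80*2.64^i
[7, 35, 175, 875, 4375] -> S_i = 7*5^i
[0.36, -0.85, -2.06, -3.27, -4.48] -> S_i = 0.36 + -1.21*i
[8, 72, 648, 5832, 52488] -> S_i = 8*9^i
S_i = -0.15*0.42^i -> [-0.15, -0.06, -0.03, -0.01, -0.0]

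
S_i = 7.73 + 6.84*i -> [7.73, 14.57, 21.41, 28.25, 35.09]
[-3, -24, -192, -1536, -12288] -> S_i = -3*8^i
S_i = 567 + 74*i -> [567, 641, 715, 789, 863]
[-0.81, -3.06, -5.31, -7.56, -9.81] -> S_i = -0.81 + -2.25*i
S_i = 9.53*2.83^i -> [9.53, 26.97, 76.32, 216.0, 611.28]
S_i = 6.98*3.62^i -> [6.98, 25.27, 91.47, 331.12, 1198.64]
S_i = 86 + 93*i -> [86, 179, 272, 365, 458]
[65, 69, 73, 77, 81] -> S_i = 65 + 4*i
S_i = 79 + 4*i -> [79, 83, 87, 91, 95]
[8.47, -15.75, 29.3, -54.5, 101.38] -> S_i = 8.47*(-1.86)^i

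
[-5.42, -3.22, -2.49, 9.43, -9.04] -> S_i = Random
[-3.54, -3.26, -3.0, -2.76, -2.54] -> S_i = -3.54*0.92^i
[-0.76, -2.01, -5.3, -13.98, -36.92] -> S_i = -0.76*2.64^i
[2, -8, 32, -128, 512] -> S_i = 2*-4^i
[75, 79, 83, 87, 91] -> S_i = 75 + 4*i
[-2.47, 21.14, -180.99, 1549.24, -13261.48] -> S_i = -2.47*(-8.56)^i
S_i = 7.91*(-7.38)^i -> [7.91, -58.38, 430.81, -3179.4, 23463.99]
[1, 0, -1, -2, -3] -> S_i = 1 + -1*i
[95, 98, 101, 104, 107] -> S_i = 95 + 3*i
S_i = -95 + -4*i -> [-95, -99, -103, -107, -111]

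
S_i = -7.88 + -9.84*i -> [-7.88, -17.72, -27.56, -37.4, -47.24]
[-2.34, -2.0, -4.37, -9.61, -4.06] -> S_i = Random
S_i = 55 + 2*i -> [55, 57, 59, 61, 63]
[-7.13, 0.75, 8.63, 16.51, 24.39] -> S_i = -7.13 + 7.88*i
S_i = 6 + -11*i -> [6, -5, -16, -27, -38]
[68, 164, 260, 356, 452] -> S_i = 68 + 96*i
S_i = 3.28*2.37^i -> [3.28, 7.77, 18.42, 43.66, 103.48]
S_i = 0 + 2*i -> [0, 2, 4, 6, 8]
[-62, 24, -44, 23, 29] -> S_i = Random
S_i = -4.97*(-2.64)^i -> [-4.97, 13.12, -34.64, 91.45, -241.42]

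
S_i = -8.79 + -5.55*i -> [-8.79, -14.34, -19.89, -25.44, -30.99]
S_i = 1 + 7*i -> [1, 8, 15, 22, 29]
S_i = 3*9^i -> [3, 27, 243, 2187, 19683]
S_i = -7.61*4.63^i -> [-7.61, -35.23, -163.13, -755.31, -3497.1]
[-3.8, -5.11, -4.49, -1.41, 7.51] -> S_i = Random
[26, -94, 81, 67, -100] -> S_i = Random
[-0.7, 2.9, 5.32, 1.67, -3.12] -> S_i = Random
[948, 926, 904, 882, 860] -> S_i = 948 + -22*i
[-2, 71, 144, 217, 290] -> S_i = -2 + 73*i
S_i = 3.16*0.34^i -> [3.16, 1.07, 0.37, 0.12, 0.04]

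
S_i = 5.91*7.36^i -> [5.91, 43.5, 320.14, 2356.25, 17341.98]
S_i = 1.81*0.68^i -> [1.81, 1.23, 0.84, 0.57, 0.39]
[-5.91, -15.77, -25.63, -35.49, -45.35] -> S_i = -5.91 + -9.86*i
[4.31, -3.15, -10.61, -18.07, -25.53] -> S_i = 4.31 + -7.46*i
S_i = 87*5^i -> [87, 435, 2175, 10875, 54375]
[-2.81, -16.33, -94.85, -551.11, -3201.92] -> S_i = -2.81*5.81^i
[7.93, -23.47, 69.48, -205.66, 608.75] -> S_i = 7.93*(-2.96)^i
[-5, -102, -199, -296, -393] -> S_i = -5 + -97*i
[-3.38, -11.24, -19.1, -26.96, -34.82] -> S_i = -3.38 + -7.86*i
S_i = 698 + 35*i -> [698, 733, 768, 803, 838]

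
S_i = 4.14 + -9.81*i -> [4.14, -5.67, -15.48, -25.29, -35.1]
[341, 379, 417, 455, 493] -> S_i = 341 + 38*i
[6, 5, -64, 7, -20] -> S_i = Random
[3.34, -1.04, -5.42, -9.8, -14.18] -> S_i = 3.34 + -4.38*i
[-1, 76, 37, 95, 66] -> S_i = Random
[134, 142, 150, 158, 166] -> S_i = 134 + 8*i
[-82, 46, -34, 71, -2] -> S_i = Random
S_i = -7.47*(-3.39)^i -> [-7.47, 25.32, -85.85, 291.02, -986.55]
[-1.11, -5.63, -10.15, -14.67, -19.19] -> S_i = -1.11 + -4.52*i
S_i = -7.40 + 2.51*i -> [-7.4, -4.89, -2.38, 0.13, 2.64]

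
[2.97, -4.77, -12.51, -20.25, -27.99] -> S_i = 2.97 + -7.74*i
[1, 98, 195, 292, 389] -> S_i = 1 + 97*i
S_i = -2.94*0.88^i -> [-2.94, -2.59, -2.28, -2.0, -1.76]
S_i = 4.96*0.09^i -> [4.96, 0.45, 0.04, 0.0, 0.0]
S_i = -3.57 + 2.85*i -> [-3.57, -0.72, 2.13, 4.98, 7.83]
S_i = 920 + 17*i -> [920, 937, 954, 971, 988]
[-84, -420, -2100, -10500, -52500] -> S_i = -84*5^i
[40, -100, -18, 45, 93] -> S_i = Random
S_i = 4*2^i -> [4, 8, 16, 32, 64]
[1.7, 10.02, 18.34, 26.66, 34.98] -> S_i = 1.70 + 8.32*i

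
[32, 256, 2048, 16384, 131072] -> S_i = 32*8^i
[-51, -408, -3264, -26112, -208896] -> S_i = -51*8^i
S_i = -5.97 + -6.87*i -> [-5.97, -12.84, -19.71, -26.58, -33.45]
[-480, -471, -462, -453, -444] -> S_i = -480 + 9*i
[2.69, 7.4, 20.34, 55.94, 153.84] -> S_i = 2.69*2.75^i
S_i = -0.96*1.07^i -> [-0.96, -1.03, -1.1, -1.18, -1.26]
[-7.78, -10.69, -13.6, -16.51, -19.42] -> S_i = -7.78 + -2.91*i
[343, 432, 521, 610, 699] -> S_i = 343 + 89*i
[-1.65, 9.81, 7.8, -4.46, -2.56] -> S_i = Random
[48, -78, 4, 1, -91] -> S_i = Random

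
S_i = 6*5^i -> [6, 30, 150, 750, 3750]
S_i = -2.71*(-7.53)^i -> [-2.71, 20.41, -153.66, 1157.06, -8712.63]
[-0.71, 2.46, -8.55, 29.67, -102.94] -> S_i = -0.71*(-3.47)^i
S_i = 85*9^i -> [85, 765, 6885, 61965, 557685]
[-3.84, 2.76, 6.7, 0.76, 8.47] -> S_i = Random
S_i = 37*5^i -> [37, 185, 925, 4625, 23125]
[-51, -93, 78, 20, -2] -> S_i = Random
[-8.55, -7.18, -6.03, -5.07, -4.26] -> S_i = -8.55*0.84^i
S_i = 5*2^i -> [5, 10, 20, 40, 80]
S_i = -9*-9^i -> [-9, 81, -729, 6561, -59049]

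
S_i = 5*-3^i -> [5, -15, 45, -135, 405]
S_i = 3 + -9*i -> [3, -6, -15, -24, -33]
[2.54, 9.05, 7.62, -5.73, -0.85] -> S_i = Random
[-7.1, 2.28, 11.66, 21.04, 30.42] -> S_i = -7.10 + 9.38*i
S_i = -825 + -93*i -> [-825, -918, -1011, -1104, -1197]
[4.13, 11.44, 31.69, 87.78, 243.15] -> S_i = 4.13*2.77^i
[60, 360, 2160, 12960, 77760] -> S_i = 60*6^i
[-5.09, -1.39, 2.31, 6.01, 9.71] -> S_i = -5.09 + 3.70*i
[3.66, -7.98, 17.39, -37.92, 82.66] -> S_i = 3.66*(-2.18)^i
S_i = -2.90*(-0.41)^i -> [-2.9, 1.19, -0.49, 0.2, -0.08]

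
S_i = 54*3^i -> [54, 162, 486, 1458, 4374]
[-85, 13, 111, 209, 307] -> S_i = -85 + 98*i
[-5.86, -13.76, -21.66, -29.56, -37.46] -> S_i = -5.86 + -7.90*i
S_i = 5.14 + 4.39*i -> [5.14, 9.53, 13.92, 18.31, 22.7]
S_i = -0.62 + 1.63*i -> [-0.62, 1.01, 2.64, 4.27, 5.9]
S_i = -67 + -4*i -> [-67, -71, -75, -79, -83]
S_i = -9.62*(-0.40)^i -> [-9.62, 3.85, -1.54, 0.62, -0.25]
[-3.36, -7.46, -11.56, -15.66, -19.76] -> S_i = -3.36 + -4.10*i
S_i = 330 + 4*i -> [330, 334, 338, 342, 346]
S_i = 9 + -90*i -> [9, -81, -171, -261, -351]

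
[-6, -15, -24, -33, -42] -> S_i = -6 + -9*i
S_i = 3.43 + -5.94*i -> [3.43, -2.51, -8.45, -14.39, -20.33]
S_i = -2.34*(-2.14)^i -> [-2.34, 5.01, -10.72, 22.93, -49.08]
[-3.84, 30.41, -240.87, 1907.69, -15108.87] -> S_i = -3.84*(-7.92)^i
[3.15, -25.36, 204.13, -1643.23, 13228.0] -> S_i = 3.15*(-8.05)^i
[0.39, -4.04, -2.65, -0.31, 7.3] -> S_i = Random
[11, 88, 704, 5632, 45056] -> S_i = 11*8^i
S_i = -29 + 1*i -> [-29, -28, -27, -26, -25]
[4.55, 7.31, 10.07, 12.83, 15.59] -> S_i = 4.55 + 2.76*i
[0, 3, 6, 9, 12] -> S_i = 0 + 3*i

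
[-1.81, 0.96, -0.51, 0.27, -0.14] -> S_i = -1.81*(-0.53)^i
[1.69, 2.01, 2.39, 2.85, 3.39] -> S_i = 1.69*1.19^i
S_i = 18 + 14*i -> [18, 32, 46, 60, 74]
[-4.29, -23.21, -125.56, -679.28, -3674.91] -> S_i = -4.29*5.41^i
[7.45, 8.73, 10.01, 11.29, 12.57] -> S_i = 7.45 + 1.28*i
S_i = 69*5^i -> [69, 345, 1725, 8625, 43125]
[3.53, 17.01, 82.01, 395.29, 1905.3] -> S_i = 3.53*4.82^i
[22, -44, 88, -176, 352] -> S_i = 22*-2^i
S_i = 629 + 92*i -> [629, 721, 813, 905, 997]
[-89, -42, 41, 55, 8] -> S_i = Random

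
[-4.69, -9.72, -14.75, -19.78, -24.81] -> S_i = -4.69 + -5.03*i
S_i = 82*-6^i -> [82, -492, 2952, -17712, 106272]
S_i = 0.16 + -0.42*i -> [0.16, -0.26, -0.68, -1.1, -1.52]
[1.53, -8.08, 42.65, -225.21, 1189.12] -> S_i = 1.53*(-5.28)^i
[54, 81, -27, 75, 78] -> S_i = Random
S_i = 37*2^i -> [37, 74, 148, 296, 592]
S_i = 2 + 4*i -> [2, 6, 10, 14, 18]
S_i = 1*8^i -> [1, 8, 64, 512, 4096]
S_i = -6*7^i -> [-6, -42, -294, -2058, -14406]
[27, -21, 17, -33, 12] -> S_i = Random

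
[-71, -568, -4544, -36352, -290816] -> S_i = -71*8^i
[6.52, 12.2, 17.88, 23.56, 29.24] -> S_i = 6.52 + 5.68*i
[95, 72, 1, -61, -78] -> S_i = Random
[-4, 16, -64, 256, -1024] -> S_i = -4*-4^i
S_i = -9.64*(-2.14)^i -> [-9.64, 20.63, -44.15, 94.48, -202.18]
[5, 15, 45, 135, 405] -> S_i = 5*3^i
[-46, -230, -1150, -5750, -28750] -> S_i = -46*5^i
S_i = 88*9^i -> [88, 792, 7128, 64152, 577368]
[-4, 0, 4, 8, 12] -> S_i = -4 + 4*i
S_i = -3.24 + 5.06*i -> [-3.24, 1.82, 6.88, 11.94, 17.0]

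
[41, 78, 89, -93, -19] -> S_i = Random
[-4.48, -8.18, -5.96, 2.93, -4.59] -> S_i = Random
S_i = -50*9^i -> [-50, -450, -4050, -36450, -328050]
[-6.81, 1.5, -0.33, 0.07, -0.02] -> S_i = -6.81*(-0.22)^i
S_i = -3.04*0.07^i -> [-3.04, -0.21, -0.01, -0.0, -0.0]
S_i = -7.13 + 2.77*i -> [-7.13, -4.36, -1.59, 1.18, 3.95]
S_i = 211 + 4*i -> [211, 215, 219, 223, 227]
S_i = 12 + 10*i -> [12, 22, 32, 42, 52]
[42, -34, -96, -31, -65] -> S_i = Random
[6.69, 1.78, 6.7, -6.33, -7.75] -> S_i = Random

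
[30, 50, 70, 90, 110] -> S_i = 30 + 20*i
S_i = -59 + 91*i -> [-59, 32, 123, 214, 305]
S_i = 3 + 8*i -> [3, 11, 19, 27, 35]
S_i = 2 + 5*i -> [2, 7, 12, 17, 22]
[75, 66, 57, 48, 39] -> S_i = 75 + -9*i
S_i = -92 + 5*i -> [-92, -87, -82, -77, -72]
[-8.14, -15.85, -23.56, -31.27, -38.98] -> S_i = -8.14 + -7.71*i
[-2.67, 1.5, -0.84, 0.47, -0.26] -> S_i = -2.67*(-0.56)^i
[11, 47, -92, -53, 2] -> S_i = Random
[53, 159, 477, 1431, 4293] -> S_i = 53*3^i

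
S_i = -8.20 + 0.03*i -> [-8.2, -8.17, -8.14, -8.11, -8.08]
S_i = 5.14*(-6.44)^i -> [5.14, -33.1, 213.17, -1372.84, 8841.11]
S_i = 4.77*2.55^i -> [4.77, 12.16, 31.02, 79.09, 201.69]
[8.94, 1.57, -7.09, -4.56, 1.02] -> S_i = Random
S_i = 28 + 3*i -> [28, 31, 34, 37, 40]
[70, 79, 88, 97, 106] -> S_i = 70 + 9*i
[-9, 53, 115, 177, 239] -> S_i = -9 + 62*i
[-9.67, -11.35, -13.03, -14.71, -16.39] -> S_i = -9.67 + -1.68*i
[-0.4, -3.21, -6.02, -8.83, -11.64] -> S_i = -0.40 + -2.81*i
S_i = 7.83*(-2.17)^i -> [7.83, -16.99, 36.87, -80.01, 173.62]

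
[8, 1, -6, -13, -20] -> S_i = 8 + -7*i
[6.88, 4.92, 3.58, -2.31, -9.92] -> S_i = Random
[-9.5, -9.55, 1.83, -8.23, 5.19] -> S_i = Random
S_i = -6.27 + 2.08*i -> [-6.27, -4.19, -2.11, -0.03, 2.05]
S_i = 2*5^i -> [2, 10, 50, 250, 1250]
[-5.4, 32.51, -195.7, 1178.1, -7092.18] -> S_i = -5.40*(-6.02)^i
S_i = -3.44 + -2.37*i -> [-3.44, -5.81, -8.18, -10.55, -12.92]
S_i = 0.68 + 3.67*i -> [0.68, 4.35, 8.02, 11.69, 15.36]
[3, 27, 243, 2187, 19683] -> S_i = 3*9^i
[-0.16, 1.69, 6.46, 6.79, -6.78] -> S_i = Random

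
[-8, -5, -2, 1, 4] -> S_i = -8 + 3*i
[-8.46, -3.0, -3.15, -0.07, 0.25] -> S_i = Random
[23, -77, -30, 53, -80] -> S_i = Random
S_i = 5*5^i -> [5, 25, 125, 625, 3125]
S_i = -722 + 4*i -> [-722, -718, -714, -710, -706]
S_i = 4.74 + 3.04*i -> [4.74, 7.78, 10.82, 13.86, 16.9]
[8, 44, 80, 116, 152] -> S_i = 8 + 36*i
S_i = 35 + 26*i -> [35, 61, 87, 113, 139]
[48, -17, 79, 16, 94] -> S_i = Random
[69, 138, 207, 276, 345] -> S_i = 69 + 69*i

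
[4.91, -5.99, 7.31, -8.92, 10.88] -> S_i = 4.91*(-1.22)^i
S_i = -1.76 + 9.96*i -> [-1.76, 8.2, 18.16, 28.12, 38.08]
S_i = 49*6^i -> [49, 294, 1764, 10584, 63504]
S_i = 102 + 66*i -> [102, 168, 234, 300, 366]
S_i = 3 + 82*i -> [3, 85, 167, 249, 331]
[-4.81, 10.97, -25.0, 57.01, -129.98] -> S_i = -4.81*(-2.28)^i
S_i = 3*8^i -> [3, 24, 192, 1536, 12288]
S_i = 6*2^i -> [6, 12, 24, 48, 96]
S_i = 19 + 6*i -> [19, 25, 31, 37, 43]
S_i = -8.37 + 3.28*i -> [-8.37, -5.09, -1.81, 1.47, 4.75]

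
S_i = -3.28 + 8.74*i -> [-3.28, 5.46, 14.2, 22.94, 31.68]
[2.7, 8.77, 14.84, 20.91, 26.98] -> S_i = 2.70 + 6.07*i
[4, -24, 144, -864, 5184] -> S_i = 4*-6^i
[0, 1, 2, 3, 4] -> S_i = 0 + 1*i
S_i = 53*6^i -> [53, 318, 1908, 11448, 68688]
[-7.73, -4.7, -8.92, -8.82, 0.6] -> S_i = Random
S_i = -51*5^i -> [-51, -255, -1275, -6375, -31875]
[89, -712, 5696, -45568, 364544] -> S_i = 89*-8^i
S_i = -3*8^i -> [-3, -24, -192, -1536, -12288]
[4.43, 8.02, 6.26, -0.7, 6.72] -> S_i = Random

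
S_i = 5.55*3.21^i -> [5.55, 17.82, 57.19, 183.57, 589.27]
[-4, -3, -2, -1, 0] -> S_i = -4 + 1*i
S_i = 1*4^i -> [1, 4, 16, 64, 256]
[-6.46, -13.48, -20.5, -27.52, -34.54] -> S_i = -6.46 + -7.02*i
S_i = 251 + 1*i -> [251, 252, 253, 254, 255]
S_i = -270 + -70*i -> [-270, -340, -410, -480, -550]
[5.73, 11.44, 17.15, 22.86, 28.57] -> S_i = 5.73 + 5.71*i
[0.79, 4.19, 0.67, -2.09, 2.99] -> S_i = Random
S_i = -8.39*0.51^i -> [-8.39, -4.28, -2.18, -1.11, -0.57]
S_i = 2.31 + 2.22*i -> [2.31, 4.53, 6.75, 8.97, 11.19]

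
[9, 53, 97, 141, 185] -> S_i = 9 + 44*i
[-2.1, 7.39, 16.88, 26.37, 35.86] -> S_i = -2.10 + 9.49*i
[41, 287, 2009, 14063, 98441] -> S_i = 41*7^i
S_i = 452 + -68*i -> [452, 384, 316, 248, 180]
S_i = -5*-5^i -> [-5, 25, -125, 625, -3125]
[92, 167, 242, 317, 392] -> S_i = 92 + 75*i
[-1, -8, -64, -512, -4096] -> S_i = -1*8^i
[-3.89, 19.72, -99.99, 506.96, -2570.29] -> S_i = -3.89*(-5.07)^i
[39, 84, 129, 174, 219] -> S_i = 39 + 45*i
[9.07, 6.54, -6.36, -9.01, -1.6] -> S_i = Random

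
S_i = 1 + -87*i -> [1, -86, -173, -260, -347]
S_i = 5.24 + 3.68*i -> [5.24, 8.92, 12.6, 16.28, 19.96]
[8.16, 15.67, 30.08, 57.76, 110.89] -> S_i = 8.16*1.92^i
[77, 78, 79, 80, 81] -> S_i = 77 + 1*i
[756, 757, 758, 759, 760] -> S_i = 756 + 1*i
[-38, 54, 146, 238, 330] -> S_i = -38 + 92*i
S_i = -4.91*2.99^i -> [-4.91, -14.68, -43.9, -131.25, -392.43]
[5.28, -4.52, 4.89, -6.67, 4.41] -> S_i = Random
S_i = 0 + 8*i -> [0, 8, 16, 24, 32]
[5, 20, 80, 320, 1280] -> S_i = 5*4^i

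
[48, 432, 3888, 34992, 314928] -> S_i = 48*9^i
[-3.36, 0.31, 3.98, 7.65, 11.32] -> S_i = -3.36 + 3.67*i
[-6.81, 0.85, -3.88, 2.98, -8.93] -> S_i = Random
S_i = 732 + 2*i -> [732, 734, 736, 738, 740]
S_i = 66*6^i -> [66, 396, 2376, 14256, 85536]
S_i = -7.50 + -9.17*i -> [-7.5, -16.67, -25.84, -35.01, -44.18]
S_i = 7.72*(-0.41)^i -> [7.72, -3.17, 1.3, -0.53, 0.22]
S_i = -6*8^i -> [-6, -48, -384, -3072, -24576]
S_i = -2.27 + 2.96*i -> [-2.27, 0.69, 3.65, 6.61, 9.57]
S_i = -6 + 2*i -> [-6, -4, -2, 0, 2]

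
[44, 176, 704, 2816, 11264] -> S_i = 44*4^i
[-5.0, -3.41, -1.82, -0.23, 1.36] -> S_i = -5.00 + 1.59*i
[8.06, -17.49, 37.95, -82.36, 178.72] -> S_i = 8.06*(-2.17)^i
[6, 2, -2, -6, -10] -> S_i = 6 + -4*i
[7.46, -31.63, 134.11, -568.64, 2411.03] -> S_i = 7.46*(-4.24)^i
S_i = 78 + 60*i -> [78, 138, 198, 258, 318]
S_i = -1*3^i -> [-1, -3, -9, -27, -81]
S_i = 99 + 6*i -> [99, 105, 111, 117, 123]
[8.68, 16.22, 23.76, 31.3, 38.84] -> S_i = 8.68 + 7.54*i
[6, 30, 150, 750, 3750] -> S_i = 6*5^i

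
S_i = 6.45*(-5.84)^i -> [6.45, -37.67, 219.98, -1284.69, 7502.59]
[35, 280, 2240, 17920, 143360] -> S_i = 35*8^i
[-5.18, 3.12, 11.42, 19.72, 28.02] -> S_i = -5.18 + 8.30*i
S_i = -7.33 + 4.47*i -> [-7.33, -2.86, 1.61, 6.08, 10.55]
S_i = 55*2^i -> [55, 110, 220, 440, 880]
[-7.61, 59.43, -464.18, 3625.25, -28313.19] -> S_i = -7.61*(-7.81)^i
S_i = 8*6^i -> [8, 48, 288, 1728, 10368]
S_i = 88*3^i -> [88, 264, 792, 2376, 7128]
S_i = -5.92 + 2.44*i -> [-5.92, -3.48, -1.04, 1.4, 3.84]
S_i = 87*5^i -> [87, 435, 2175, 10875, 54375]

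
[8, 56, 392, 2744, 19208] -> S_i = 8*7^i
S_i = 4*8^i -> [4, 32, 256, 2048, 16384]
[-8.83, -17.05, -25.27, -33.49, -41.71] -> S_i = -8.83 + -8.22*i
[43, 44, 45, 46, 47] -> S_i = 43 + 1*i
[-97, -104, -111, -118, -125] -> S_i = -97 + -7*i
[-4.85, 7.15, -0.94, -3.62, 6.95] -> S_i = Random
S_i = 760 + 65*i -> [760, 825, 890, 955, 1020]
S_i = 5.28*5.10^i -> [5.28, 26.93, 137.33, 700.4, 3572.03]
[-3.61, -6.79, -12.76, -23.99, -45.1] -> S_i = -3.61*1.88^i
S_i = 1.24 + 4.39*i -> [1.24, 5.63, 10.02, 14.41, 18.8]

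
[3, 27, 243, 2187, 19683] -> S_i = 3*9^i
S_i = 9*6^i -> [9, 54, 324, 1944, 11664]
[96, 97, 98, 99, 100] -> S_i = 96 + 1*i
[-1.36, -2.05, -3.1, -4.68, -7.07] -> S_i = -1.36*1.51^i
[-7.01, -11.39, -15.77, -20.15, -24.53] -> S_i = -7.01 + -4.38*i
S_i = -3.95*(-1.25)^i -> [-3.95, 4.94, -6.17, 7.71, -9.64]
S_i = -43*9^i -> [-43, -387, -3483, -31347, -282123]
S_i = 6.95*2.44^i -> [6.95, 16.96, 41.38, 100.96, 246.35]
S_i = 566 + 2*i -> [566, 568, 570, 572, 574]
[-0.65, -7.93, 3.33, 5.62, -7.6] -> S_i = Random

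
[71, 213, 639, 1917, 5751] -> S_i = 71*3^i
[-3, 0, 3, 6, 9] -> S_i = -3 + 3*i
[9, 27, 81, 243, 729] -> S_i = 9*3^i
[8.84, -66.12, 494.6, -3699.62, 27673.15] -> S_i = 8.84*(-7.48)^i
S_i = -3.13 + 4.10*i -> [-3.13, 0.97, 5.07, 9.17, 13.27]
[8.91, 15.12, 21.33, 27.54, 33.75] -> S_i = 8.91 + 6.21*i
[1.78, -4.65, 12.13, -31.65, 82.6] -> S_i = 1.78*(-2.61)^i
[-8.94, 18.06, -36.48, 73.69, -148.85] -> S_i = -8.94*(-2.02)^i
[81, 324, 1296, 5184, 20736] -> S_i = 81*4^i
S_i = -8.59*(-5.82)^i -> [-8.59, 49.99, -290.96, 1693.41, -9855.65]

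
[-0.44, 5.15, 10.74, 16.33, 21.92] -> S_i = -0.44 + 5.59*i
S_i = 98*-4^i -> [98, -392, 1568, -6272, 25088]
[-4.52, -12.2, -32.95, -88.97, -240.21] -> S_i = -4.52*2.70^i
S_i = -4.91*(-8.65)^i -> [-4.91, 42.47, -367.38, 3177.82, -27488.18]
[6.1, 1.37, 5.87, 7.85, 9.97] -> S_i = Random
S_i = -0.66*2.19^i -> [-0.66, -1.45, -3.17, -6.93, -15.18]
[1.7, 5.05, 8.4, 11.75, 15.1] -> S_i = 1.70 + 3.35*i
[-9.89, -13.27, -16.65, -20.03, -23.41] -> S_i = -9.89 + -3.38*i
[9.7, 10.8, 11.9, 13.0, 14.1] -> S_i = 9.70 + 1.10*i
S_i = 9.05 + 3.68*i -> [9.05, 12.73, 16.41, 20.09, 23.77]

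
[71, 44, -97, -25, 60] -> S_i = Random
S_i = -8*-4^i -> [-8, 32, -128, 512, -2048]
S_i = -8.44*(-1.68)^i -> [-8.44, 14.18, -23.82, 40.02, -67.23]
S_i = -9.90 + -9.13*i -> [-9.9, -19.03, -28.16, -37.29, -46.42]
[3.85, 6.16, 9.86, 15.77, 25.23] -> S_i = 3.85*1.60^i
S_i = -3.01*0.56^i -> [-3.01, -1.69, -0.94, -0.53, -0.3]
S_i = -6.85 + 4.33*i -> [-6.85, -2.52, 1.81, 6.14, 10.47]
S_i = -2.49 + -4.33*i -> [-2.49, -6.82, -11.15, -15.48, -19.81]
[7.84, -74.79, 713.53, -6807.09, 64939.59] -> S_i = 7.84*(-9.54)^i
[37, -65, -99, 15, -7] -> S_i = Random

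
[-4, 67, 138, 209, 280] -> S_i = -4 + 71*i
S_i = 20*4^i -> [20, 80, 320, 1280, 5120]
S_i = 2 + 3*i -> [2, 5, 8, 11, 14]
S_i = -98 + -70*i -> [-98, -168, -238, -308, -378]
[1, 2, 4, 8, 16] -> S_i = 1*2^i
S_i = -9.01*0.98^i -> [-9.01, -8.83, -8.65, -8.48, -8.31]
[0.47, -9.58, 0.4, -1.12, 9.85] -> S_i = Random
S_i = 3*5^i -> [3, 15, 75, 375, 1875]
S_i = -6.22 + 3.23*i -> [-6.22, -2.99, 0.24, 3.47, 6.7]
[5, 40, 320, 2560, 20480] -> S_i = 5*8^i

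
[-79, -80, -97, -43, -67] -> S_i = Random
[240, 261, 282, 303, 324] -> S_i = 240 + 21*i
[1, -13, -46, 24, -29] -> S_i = Random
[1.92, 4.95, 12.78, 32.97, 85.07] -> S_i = 1.92*2.58^i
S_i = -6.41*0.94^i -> [-6.41, -6.03, -5.66, -5.32, -5.0]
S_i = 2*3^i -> [2, 6, 18, 54, 162]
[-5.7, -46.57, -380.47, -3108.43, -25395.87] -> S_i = -5.70*8.17^i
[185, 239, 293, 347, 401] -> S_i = 185 + 54*i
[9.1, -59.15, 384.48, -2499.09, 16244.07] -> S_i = 9.10*(-6.50)^i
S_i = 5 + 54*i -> [5, 59, 113, 167, 221]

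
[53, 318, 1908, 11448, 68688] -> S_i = 53*6^i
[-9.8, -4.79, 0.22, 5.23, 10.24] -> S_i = -9.80 + 5.01*i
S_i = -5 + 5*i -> [-5, 0, 5, 10, 15]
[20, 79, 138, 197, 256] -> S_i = 20 + 59*i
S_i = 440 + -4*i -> [440, 436, 432, 428, 424]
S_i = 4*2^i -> [4, 8, 16, 32, 64]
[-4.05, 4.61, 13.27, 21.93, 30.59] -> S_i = -4.05 + 8.66*i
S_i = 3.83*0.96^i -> [3.83, 3.68, 3.53, 3.39, 3.25]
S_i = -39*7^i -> [-39, -273, -1911, -13377, -93639]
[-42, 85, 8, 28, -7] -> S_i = Random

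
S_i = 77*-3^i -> [77, -231, 693, -2079, 6237]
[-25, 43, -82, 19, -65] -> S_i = Random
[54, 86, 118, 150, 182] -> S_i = 54 + 32*i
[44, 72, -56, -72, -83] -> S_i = Random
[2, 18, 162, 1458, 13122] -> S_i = 2*9^i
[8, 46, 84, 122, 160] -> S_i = 8 + 38*i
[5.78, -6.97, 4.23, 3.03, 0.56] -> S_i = Random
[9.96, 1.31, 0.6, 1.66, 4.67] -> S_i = Random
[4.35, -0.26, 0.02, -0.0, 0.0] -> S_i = 4.35*(-0.06)^i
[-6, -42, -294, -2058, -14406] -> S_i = -6*7^i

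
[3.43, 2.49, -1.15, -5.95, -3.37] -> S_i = Random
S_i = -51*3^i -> [-51, -153, -459, -1377, -4131]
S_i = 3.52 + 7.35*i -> [3.52, 10.87, 18.22, 25.57, 32.92]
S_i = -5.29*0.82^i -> [-5.29, -4.34, -3.56, -2.92, -2.39]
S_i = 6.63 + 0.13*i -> [6.63, 6.76, 6.89, 7.02, 7.15]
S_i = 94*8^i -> [94, 752, 6016, 48128, 385024]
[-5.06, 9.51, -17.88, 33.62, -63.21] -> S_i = -5.06*(-1.88)^i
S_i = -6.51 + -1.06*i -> [-6.51, -7.57, -8.63, -9.69, -10.75]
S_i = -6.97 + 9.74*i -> [-6.97, 2.77, 12.51, 22.25, 31.99]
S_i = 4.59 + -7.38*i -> [4.59, -2.79, -10.17, -17.55, -24.93]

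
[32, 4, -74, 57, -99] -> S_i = Random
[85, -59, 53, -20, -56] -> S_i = Random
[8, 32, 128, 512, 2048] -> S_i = 8*4^i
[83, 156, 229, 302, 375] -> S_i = 83 + 73*i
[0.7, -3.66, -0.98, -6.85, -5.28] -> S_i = Random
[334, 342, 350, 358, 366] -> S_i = 334 + 8*i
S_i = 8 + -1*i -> [8, 7, 6, 5, 4]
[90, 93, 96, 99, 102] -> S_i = 90 + 3*i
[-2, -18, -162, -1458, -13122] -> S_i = -2*9^i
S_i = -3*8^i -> [-3, -24, -192, -1536, -12288]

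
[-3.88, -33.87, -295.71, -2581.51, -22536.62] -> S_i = -3.88*8.73^i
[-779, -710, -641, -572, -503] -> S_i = -779 + 69*i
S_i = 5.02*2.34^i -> [5.02, 11.75, 27.49, 64.32, 150.51]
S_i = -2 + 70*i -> [-2, 68, 138, 208, 278]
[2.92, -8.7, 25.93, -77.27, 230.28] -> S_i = 2.92*(-2.98)^i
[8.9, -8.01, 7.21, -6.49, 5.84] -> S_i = 8.90*(-0.90)^i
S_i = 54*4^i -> [54, 216, 864, 3456, 13824]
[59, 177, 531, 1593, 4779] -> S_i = 59*3^i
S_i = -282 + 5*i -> [-282, -277, -272, -267, -262]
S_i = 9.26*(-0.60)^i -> [9.26, -5.56, 3.33, -2.0, 1.2]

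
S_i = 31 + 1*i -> [31, 32, 33, 34, 35]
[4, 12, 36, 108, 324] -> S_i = 4*3^i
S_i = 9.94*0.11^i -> [9.94, 1.09, 0.12, 0.01, 0.0]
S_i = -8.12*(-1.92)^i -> [-8.12, 15.59, -29.93, 57.47, -110.35]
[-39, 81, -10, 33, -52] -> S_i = Random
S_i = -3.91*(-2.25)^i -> [-3.91, 8.8, -19.79, 44.54, -100.21]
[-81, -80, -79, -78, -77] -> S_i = -81 + 1*i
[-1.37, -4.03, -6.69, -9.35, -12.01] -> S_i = -1.37 + -2.66*i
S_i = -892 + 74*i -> [-892, -818, -744, -670, -596]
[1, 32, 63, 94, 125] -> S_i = 1 + 31*i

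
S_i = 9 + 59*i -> [9, 68, 127, 186, 245]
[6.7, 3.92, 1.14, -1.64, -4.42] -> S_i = 6.70 + -2.78*i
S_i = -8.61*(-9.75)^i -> [-8.61, 83.95, -818.49, 7980.26, -77807.53]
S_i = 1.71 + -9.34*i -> [1.71, -7.63, -16.97, -26.31, -35.65]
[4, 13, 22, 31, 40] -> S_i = 4 + 9*i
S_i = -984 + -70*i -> [-984, -1054, -1124, -1194, -1264]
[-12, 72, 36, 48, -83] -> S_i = Random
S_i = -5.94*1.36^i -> [-5.94, -8.08, -10.99, -14.94, -20.32]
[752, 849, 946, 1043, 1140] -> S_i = 752 + 97*i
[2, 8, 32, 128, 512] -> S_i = 2*4^i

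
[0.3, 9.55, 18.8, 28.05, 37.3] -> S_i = 0.30 + 9.25*i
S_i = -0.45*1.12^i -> [-0.45, -0.5, -0.56, -0.63, -0.71]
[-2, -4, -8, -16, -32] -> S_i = -2*2^i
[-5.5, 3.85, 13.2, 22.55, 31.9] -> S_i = -5.50 + 9.35*i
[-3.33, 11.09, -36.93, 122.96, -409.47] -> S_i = -3.33*(-3.33)^i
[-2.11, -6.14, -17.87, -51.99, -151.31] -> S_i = -2.11*2.91^i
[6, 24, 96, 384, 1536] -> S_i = 6*4^i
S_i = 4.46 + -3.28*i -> [4.46, 1.18, -2.1, -5.38, -8.66]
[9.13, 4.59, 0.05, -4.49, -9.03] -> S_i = 9.13 + -4.54*i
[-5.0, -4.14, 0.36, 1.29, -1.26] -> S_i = Random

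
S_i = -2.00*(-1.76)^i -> [-2.0, 3.52, -6.2, 10.9, -19.19]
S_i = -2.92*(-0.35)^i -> [-2.92, 1.02, -0.36, 0.13, -0.04]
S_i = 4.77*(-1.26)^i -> [4.77, -6.01, 7.57, -9.54, 12.02]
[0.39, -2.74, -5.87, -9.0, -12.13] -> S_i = 0.39 + -3.13*i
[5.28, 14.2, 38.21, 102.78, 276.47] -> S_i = 5.28*2.69^i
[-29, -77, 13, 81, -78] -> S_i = Random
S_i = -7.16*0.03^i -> [-7.16, -0.21, -0.01, -0.0, -0.0]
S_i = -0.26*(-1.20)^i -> [-0.26, 0.31, -0.37, 0.45, -0.54]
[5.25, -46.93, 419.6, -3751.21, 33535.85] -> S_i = 5.25*(-8.94)^i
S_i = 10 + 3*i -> [10, 13, 16, 19, 22]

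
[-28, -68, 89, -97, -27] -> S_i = Random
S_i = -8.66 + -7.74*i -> [-8.66, -16.4, -24.14, -31.88, -39.62]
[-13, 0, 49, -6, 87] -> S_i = Random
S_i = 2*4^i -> [2, 8, 32, 128, 512]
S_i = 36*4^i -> [36, 144, 576, 2304, 9216]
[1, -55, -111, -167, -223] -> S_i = 1 + -56*i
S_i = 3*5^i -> [3, 15, 75, 375, 1875]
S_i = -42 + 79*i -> [-42, 37, 116, 195, 274]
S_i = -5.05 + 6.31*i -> [-5.05, 1.26, 7.57, 13.88, 20.19]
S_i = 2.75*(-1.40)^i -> [2.75, -3.85, 5.39, -7.55, 10.56]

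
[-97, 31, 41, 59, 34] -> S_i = Random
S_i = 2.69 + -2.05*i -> [2.69, 0.64, -1.41, -3.46, -5.51]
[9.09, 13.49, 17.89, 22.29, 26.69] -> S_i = 9.09 + 4.40*i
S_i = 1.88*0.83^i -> [1.88, 1.56, 1.3, 1.07, 0.89]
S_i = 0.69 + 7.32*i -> [0.69, 8.01, 15.33, 22.65, 29.97]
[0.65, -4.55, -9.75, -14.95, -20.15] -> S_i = 0.65 + -5.20*i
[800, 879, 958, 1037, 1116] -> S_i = 800 + 79*i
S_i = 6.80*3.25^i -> [6.8, 22.1, 71.82, 233.43, 758.65]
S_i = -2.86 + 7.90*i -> [-2.86, 5.04, 12.94, 20.84, 28.74]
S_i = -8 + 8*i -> [-8, 0, 8, 16, 24]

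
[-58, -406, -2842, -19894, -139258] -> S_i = -58*7^i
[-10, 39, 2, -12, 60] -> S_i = Random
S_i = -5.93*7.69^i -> [-5.93, -45.6, -350.68, -2696.71, -20737.67]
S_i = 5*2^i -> [5, 10, 20, 40, 80]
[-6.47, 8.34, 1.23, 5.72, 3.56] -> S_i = Random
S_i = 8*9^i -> [8, 72, 648, 5832, 52488]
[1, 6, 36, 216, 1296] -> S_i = 1*6^i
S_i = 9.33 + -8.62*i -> [9.33, 0.71, -7.91, -16.53, -25.15]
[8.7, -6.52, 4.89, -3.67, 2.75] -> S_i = 8.70*(-0.75)^i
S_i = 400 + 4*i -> [400, 404, 408, 412, 416]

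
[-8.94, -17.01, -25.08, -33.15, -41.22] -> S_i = -8.94 + -8.07*i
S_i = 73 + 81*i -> [73, 154, 235, 316, 397]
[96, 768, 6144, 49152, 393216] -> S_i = 96*8^i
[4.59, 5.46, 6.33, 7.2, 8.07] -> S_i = 4.59 + 0.87*i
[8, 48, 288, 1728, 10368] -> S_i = 8*6^i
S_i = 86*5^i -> [86, 430, 2150, 10750, 53750]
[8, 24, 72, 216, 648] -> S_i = 8*3^i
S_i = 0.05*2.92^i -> [0.05, 0.15, 0.43, 1.24, 3.63]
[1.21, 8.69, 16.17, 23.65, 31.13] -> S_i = 1.21 + 7.48*i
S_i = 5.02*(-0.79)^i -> [5.02, -3.97, 3.13, -2.48, 1.96]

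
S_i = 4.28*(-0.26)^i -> [4.28, -1.11, 0.29, -0.08, 0.02]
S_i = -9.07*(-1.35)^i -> [-9.07, 12.24, -16.53, 22.32, -30.13]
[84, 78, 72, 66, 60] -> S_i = 84 + -6*i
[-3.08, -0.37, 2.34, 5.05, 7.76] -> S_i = -3.08 + 2.71*i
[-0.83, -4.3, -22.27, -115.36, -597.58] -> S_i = -0.83*5.18^i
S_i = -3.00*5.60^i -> [-3.0, -16.8, -94.08, -526.85, -2950.35]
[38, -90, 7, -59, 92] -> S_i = Random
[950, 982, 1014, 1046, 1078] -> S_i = 950 + 32*i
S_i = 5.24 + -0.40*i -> [5.24, 4.84, 4.44, 4.04, 3.64]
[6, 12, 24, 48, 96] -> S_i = 6*2^i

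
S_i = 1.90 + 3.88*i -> [1.9, 5.78, 9.66, 13.54, 17.42]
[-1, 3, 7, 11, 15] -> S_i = -1 + 4*i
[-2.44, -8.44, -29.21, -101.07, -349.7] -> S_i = -2.44*3.46^i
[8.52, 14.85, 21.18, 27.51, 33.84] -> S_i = 8.52 + 6.33*i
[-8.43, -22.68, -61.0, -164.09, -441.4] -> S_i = -8.43*2.69^i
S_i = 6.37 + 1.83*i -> [6.37, 8.2, 10.03, 11.86, 13.69]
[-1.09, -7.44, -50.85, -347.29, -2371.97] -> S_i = -1.09*6.83^i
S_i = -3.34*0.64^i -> [-3.34, -2.14, -1.37, -0.88, -0.56]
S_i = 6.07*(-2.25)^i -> [6.07, -13.66, 30.73, -69.14, 155.57]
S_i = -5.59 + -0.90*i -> [-5.59, -6.49, -7.39, -8.29, -9.19]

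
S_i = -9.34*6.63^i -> [-9.34, -61.92, -410.56, -2722.0, -18046.83]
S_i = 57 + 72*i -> [57, 129, 201, 273, 345]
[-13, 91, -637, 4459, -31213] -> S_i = -13*-7^i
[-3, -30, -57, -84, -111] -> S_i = -3 + -27*i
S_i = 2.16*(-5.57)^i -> [2.16, -12.03, 67.01, -373.27, 2079.1]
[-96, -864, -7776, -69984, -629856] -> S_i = -96*9^i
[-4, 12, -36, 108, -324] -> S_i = -4*-3^i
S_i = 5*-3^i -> [5, -15, 45, -135, 405]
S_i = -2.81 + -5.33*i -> [-2.81, -8.14, -13.47, -18.8, -24.13]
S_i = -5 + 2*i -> [-5, -3, -1, 1, 3]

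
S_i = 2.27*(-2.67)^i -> [2.27, -6.06, 16.18, -43.21, 115.36]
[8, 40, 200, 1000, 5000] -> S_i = 8*5^i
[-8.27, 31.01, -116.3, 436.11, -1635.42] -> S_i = -8.27*(-3.75)^i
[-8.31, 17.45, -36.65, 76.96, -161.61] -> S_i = -8.31*(-2.10)^i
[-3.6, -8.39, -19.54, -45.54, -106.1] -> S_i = -3.60*2.33^i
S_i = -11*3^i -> [-11, -33, -99, -297, -891]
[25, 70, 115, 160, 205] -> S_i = 25 + 45*i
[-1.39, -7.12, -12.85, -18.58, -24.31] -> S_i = -1.39 + -5.73*i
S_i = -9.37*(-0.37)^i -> [-9.37, 3.47, -1.28, 0.47, -0.18]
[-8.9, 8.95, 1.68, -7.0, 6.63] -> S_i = Random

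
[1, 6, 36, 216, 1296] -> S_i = 1*6^i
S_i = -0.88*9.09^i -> [-0.88, -8.0, -72.71, -660.96, -6008.11]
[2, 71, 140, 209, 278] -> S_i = 2 + 69*i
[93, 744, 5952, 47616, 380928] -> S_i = 93*8^i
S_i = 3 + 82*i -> [3, 85, 167, 249, 331]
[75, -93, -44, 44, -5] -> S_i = Random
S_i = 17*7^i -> [17, 119, 833, 5831, 40817]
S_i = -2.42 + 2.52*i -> [-2.42, 0.1, 2.62, 5.14, 7.66]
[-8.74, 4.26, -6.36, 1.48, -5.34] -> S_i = Random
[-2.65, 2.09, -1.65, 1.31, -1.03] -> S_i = -2.65*(-0.79)^i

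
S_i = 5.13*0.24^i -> [5.13, 1.23, 0.3, 0.07, 0.02]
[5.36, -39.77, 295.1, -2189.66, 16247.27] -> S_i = 5.36*(-7.42)^i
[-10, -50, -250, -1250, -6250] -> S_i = -10*5^i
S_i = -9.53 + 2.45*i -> [-9.53, -7.08, -4.63, -2.18, 0.27]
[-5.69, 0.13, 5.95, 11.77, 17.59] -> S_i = -5.69 + 5.82*i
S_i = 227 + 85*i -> [227, 312, 397, 482, 567]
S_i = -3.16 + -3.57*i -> [-3.16, -6.73, -10.3, -13.87, -17.44]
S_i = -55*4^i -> [-55, -220, -880, -3520, -14080]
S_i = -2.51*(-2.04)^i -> [-2.51, 5.12, -10.45, 21.31, -43.47]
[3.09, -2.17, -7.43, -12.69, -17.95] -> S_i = 3.09 + -5.26*i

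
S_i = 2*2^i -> [2, 4, 8, 16, 32]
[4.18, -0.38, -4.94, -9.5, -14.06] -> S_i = 4.18 + -4.56*i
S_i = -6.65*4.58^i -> [-6.65, -30.46, -139.49, -638.88, -2926.06]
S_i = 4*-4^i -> [4, -16, 64, -256, 1024]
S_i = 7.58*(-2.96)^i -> [7.58, -22.44, 66.41, -196.58, 581.88]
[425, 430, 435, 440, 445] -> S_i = 425 + 5*i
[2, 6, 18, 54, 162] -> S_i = 2*3^i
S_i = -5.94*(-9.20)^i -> [-5.94, 54.65, -502.76, 4625.41, -42553.74]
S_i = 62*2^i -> [62, 124, 248, 496, 992]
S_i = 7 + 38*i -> [7, 45, 83, 121, 159]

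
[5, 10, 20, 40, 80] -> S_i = 5*2^i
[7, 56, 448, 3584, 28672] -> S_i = 7*8^i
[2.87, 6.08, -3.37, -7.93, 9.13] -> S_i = Random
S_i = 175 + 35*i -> [175, 210, 245, 280, 315]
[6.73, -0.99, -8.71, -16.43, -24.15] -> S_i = 6.73 + -7.72*i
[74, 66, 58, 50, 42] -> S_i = 74 + -8*i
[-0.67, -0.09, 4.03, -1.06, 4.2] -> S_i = Random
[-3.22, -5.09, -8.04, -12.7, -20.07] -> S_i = -3.22*1.58^i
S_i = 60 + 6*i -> [60, 66, 72, 78, 84]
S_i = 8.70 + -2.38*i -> [8.7, 6.32, 3.94, 1.56, -0.82]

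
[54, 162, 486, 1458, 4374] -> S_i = 54*3^i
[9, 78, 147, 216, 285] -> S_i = 9 + 69*i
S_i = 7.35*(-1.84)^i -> [7.35, -13.52, 24.88, -45.79, 84.25]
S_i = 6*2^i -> [6, 12, 24, 48, 96]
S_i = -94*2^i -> [-94, -188, -376, -752, -1504]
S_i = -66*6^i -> [-66, -396, -2376, -14256, -85536]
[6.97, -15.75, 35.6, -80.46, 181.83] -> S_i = 6.97*(-2.26)^i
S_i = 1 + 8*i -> [1, 9, 17, 25, 33]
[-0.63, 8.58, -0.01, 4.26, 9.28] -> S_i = Random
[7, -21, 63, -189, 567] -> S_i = 7*-3^i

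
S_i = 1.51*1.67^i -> [1.51, 2.52, 4.21, 7.03, 11.74]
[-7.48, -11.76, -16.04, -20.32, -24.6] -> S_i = -7.48 + -4.28*i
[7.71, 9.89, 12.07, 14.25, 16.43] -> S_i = 7.71 + 2.18*i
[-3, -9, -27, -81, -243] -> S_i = -3*3^i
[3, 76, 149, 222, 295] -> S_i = 3 + 73*i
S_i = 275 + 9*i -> [275, 284, 293, 302, 311]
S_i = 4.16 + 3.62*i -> [4.16, 7.78, 11.4, 15.02, 18.64]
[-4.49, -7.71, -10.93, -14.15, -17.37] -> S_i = -4.49 + -3.22*i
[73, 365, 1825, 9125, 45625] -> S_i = 73*5^i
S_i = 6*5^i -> [6, 30, 150, 750, 3750]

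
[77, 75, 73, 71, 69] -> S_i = 77 + -2*i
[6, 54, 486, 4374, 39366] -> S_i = 6*9^i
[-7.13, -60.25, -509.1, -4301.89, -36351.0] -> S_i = -7.13*8.45^i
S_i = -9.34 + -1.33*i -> [-9.34, -10.67, -12.0, -13.33, -14.66]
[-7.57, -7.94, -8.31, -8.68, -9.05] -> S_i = -7.57 + -0.37*i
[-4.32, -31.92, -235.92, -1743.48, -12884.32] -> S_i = -4.32*7.39^i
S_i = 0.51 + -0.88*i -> [0.51, -0.37, -1.25, -2.13, -3.01]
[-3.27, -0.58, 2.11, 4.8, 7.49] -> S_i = -3.27 + 2.69*i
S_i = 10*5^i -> [10, 50, 250, 1250, 6250]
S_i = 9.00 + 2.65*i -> [9.0, 11.65, 14.3, 16.95, 19.6]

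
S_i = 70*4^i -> [70, 280, 1120, 4480, 17920]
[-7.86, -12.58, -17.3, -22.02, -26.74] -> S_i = -7.86 + -4.72*i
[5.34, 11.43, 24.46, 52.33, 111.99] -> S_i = 5.34*2.14^i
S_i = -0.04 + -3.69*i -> [-0.04, -3.73, -7.42, -11.11, -14.8]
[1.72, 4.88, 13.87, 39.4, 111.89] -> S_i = 1.72*2.84^i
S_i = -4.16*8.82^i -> [-4.16, -36.69, -323.62, -2854.3, -25174.9]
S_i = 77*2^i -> [77, 154, 308, 616, 1232]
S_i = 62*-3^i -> [62, -186, 558, -1674, 5022]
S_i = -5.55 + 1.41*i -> [-5.55, -4.14, -2.73, -1.32, 0.09]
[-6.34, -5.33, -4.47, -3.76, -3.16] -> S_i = -6.34*0.84^i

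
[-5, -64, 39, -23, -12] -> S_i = Random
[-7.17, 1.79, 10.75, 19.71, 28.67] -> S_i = -7.17 + 8.96*i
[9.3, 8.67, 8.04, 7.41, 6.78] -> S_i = 9.30 + -0.63*i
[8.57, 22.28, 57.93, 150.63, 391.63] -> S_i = 8.57*2.60^i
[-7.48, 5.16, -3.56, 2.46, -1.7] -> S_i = -7.48*(-0.69)^i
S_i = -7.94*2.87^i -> [-7.94, -22.79, -65.4, -187.7, -538.7]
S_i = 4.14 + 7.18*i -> [4.14, 11.32, 18.5, 25.68, 32.86]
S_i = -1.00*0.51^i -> [-1.0, -0.51, -0.26, -0.13, -0.07]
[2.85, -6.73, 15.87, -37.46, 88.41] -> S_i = 2.85*(-2.36)^i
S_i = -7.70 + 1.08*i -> [-7.7, -6.62, -5.54, -4.46, -3.38]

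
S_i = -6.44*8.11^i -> [-6.44, -52.23, -423.57, -3435.17, -27859.24]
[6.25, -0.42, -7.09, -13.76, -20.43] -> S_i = 6.25 + -6.67*i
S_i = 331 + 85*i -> [331, 416, 501, 586, 671]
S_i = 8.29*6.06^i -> [8.29, 50.24, 304.44, 1844.9, 11180.08]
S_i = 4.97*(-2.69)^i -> [4.97, -13.37, 35.96, -96.74, 260.23]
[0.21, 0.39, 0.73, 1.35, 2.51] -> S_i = 0.21*1.86^i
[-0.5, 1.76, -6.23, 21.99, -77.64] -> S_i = -0.50*(-3.53)^i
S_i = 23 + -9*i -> [23, 14, 5, -4, -13]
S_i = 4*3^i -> [4, 12, 36, 108, 324]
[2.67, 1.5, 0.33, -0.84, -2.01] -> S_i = 2.67 + -1.17*i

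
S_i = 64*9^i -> [64, 576, 5184, 46656, 419904]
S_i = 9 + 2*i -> [9, 11, 13, 15, 17]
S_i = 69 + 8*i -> [69, 77, 85, 93, 101]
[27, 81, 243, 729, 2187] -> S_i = 27*3^i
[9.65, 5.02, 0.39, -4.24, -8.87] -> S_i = 9.65 + -4.63*i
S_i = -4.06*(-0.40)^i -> [-4.06, 1.62, -0.65, 0.26, -0.1]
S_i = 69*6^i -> [69, 414, 2484, 14904, 89424]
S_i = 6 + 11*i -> [6, 17, 28, 39, 50]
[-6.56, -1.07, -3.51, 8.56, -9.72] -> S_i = Random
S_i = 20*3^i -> [20, 60, 180, 540, 1620]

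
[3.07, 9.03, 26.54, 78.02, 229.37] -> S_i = 3.07*2.94^i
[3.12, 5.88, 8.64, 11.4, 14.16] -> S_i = 3.12 + 2.76*i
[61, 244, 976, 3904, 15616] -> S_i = 61*4^i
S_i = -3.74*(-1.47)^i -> [-3.74, 5.5, -8.08, 11.88, -17.46]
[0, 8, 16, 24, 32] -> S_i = 0 + 8*i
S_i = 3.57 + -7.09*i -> [3.57, -3.52, -10.61, -17.7, -24.79]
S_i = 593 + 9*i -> [593, 602, 611, 620, 629]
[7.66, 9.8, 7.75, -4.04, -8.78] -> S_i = Random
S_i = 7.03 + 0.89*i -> [7.03, 7.92, 8.81, 9.7, 10.59]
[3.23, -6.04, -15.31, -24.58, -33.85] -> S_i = 3.23 + -9.27*i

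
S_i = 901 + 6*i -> [901, 907, 913, 919, 925]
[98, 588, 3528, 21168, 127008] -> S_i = 98*6^i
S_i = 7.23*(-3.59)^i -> [7.23, -25.96, 93.18, -334.52, 1200.93]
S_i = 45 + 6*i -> [45, 51, 57, 63, 69]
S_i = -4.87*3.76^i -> [-4.87, -18.31, -68.85, -258.88, -973.38]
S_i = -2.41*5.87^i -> [-2.41, -14.15, -83.04, -487.45, -2861.34]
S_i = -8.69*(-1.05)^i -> [-8.69, 9.12, -9.58, 10.06, -10.56]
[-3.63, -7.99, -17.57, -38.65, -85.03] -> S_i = -3.63*2.20^i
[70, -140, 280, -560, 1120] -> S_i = 70*-2^i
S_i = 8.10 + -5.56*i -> [8.1, 2.54, -3.02, -8.58, -14.14]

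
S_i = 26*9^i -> [26, 234, 2106, 18954, 170586]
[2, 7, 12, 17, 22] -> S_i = 2 + 5*i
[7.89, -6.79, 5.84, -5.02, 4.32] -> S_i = 7.89*(-0.86)^i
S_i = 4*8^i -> [4, 32, 256, 2048, 16384]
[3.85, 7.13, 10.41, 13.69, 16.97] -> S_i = 3.85 + 3.28*i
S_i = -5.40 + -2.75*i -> [-5.4, -8.15, -10.9, -13.65, -16.4]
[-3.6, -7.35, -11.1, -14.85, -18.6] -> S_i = -3.60 + -3.75*i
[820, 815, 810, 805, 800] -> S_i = 820 + -5*i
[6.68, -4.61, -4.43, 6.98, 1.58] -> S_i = Random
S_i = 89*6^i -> [89, 534, 3204, 19224, 115344]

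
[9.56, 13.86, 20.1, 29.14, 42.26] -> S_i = 9.56*1.45^i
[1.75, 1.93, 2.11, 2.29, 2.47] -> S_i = 1.75 + 0.18*i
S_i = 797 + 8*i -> [797, 805, 813, 821, 829]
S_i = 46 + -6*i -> [46, 40, 34, 28, 22]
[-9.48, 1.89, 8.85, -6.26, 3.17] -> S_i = Random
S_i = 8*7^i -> [8, 56, 392, 2744, 19208]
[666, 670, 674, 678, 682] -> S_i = 666 + 4*i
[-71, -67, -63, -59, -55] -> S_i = -71 + 4*i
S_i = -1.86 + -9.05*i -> [-1.86, -10.91, -19.96, -29.01, -38.06]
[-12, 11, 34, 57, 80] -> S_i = -12 + 23*i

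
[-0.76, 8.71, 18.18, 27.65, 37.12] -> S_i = -0.76 + 9.47*i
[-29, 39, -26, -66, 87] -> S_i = Random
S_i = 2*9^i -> [2, 18, 162, 1458, 13122]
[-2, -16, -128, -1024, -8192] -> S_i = -2*8^i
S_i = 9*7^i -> [9, 63, 441, 3087, 21609]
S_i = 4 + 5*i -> [4, 9, 14, 19, 24]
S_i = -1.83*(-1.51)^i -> [-1.83, 2.76, -4.17, 6.3, -9.51]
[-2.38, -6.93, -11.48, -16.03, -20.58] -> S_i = -2.38 + -4.55*i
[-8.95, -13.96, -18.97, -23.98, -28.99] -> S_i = -8.95 + -5.01*i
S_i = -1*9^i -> [-1, -9, -81, -729, -6561]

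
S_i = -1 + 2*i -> [-1, 1, 3, 5, 7]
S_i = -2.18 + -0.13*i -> [-2.18, -2.31, -2.44, -2.57, -2.7]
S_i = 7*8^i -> [7, 56, 448, 3584, 28672]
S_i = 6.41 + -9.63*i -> [6.41, -3.22, -12.85, -22.48, -32.11]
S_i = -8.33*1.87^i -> [-8.33, -15.58, -29.13, -54.47, -101.86]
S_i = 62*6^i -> [62, 372, 2232, 13392, 80352]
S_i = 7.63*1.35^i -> [7.63, 10.3, 13.91, 18.77, 25.34]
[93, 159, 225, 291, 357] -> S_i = 93 + 66*i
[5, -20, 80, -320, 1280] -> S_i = 5*-4^i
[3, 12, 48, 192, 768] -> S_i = 3*4^i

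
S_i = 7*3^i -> [7, 21, 63, 189, 567]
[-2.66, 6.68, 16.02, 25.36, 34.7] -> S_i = -2.66 + 9.34*i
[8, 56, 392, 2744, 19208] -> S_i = 8*7^i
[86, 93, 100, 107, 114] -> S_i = 86 + 7*i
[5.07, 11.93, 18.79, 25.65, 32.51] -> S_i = 5.07 + 6.86*i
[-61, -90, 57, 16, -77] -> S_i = Random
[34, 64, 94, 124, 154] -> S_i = 34 + 30*i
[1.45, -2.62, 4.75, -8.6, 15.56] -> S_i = 1.45*(-1.81)^i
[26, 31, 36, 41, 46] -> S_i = 26 + 5*i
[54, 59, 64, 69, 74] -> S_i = 54 + 5*i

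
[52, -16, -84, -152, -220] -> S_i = 52 + -68*i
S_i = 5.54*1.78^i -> [5.54, 9.86, 17.55, 31.24, 55.61]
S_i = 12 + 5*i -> [12, 17, 22, 27, 32]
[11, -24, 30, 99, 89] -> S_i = Random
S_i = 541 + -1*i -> [541, 540, 539, 538, 537]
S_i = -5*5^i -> [-5, -25, -125, -625, -3125]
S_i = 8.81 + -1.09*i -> [8.81, 7.72, 6.63, 5.54, 4.45]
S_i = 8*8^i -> [8, 64, 512, 4096, 32768]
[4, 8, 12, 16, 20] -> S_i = 4 + 4*i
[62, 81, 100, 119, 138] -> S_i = 62 + 19*i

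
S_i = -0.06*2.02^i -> [-0.06, -0.12, -0.24, -0.49, -1.0]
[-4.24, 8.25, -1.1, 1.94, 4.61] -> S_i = Random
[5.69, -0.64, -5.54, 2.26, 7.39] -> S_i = Random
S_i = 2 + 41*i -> [2, 43, 84, 125, 166]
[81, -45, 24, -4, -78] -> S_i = Random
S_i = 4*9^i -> [4, 36, 324, 2916, 26244]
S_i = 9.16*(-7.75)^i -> [9.16, -70.99, 550.17, -4263.84, 33044.74]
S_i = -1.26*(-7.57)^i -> [-1.26, 9.54, -72.2, 546.59, -4137.65]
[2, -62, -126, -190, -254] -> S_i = 2 + -64*i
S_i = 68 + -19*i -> [68, 49, 30, 11, -8]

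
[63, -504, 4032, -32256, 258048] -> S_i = 63*-8^i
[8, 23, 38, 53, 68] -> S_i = 8 + 15*i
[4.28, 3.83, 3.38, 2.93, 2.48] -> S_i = 4.28 + -0.45*i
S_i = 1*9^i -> [1, 9, 81, 729, 6561]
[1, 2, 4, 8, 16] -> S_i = 1*2^i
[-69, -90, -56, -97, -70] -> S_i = Random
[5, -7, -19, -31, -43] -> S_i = 5 + -12*i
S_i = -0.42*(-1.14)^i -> [-0.42, 0.48, -0.55, 0.62, -0.71]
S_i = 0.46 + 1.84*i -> [0.46, 2.3, 4.14, 5.98, 7.82]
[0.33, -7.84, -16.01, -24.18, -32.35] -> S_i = 0.33 + -8.17*i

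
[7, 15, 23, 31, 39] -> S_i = 7 + 8*i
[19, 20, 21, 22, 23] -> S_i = 19 + 1*i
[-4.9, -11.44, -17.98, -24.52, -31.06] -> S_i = -4.90 + -6.54*i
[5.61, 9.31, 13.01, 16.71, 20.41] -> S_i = 5.61 + 3.70*i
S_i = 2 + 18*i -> [2, 20, 38, 56, 74]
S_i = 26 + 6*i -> [26, 32, 38, 44, 50]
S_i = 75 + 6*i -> [75, 81, 87, 93, 99]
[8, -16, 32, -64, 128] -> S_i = 8*-2^i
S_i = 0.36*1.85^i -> [0.36, 0.67, 1.23, 2.28, 4.22]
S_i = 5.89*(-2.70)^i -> [5.89, -15.9, 42.94, -115.93, 313.02]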